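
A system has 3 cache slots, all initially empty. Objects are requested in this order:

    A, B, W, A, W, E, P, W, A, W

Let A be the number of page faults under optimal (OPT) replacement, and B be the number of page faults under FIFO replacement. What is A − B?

Under OPT: F F F . . F F . . . → 5 faults.
Under FIFO: F F F . . F F . F F → 7 faults.
A − B = 5 − 7 = -2.

-2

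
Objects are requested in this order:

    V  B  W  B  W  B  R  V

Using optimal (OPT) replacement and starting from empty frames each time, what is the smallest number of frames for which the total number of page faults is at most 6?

2

f=1: 8 faults
f=2: 5 faults
f=3: 4 faults
f=4: 4 faults
Smallest f with faults ≤ 6 is 2.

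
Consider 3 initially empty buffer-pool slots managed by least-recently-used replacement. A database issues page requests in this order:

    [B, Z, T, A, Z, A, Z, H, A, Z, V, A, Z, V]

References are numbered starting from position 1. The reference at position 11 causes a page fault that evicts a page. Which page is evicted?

H

pos 1: B: miss, frames (B)
pos 2: Z: miss, frames (B Z)
pos 3: T: miss, frames (B Z T)
pos 4: A: miss, evict B, frames (Z T A)
pos 5: Z: hit
pos 6: A: hit
pos 7: Z: hit
pos 8: H: miss, evict T, frames (A Z H)
pos 9: A: hit
pos 10: Z: hit
pos 11: V: miss, evict H, frames (A Z V)
At position 11, page H is evicted.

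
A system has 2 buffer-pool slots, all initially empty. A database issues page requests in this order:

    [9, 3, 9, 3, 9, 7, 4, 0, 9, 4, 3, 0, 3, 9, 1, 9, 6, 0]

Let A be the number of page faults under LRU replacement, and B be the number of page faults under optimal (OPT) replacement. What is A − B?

Under LRU: F F . . . F F F F F F F . F F . F F → 13 faults.
Under OPT: F F . . . F F F . F F . . F F . F F → 11 faults.
A − B = 13 − 11 = 2.

2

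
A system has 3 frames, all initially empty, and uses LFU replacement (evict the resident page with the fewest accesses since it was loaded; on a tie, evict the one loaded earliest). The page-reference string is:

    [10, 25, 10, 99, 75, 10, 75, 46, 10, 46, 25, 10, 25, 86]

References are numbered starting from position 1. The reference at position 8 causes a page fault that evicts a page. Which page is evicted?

pos 1: 10 -> fault, frames [10]
pos 2: 25 -> fault, frames [10, 25]
pos 3: 10 -> hit
pos 4: 99 -> fault, frames [10, 25, 99]
pos 5: 75 -> fault, evict 25, frames [10, 99, 75]
pos 6: 10 -> hit
pos 7: 75 -> hit
pos 8: 46 -> fault, evict 99, frames [10, 75, 46]
At position 8, page 99 is evicted.

99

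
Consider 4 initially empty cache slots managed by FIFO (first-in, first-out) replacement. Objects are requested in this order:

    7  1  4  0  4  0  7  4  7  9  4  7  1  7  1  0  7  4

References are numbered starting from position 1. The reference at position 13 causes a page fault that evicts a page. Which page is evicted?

4

pos 1: 7: fault, frames [7]
pos 2: 1: fault, frames [7, 1]
pos 3: 4: fault, frames [7, 1, 4]
pos 4: 0: fault, frames [7, 1, 4, 0]
pos 5: 4: hit
pos 6: 0: hit
pos 7: 7: hit
pos 8: 4: hit
pos 9: 7: hit
pos 10: 9: fault, evict 7, frames [1, 4, 0, 9]
pos 11: 4: hit
pos 12: 7: fault, evict 1, frames [4, 0, 9, 7]
pos 13: 1: fault, evict 4, frames [0, 9, 7, 1]
At position 13, page 4 is evicted.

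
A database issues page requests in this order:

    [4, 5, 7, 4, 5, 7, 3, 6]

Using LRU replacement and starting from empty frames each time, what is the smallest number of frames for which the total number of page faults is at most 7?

f=1: 8 faults
f=2: 8 faults
f=3: 5 faults
f=4: 5 faults
f=5: 5 faults
Smallest f with faults ≤ 7 is 3.

3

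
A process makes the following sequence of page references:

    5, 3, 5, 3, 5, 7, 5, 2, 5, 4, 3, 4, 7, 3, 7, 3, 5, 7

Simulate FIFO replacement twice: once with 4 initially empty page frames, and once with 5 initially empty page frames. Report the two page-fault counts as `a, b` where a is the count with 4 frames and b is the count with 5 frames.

4 frames: F F . . . F . F . F . . . . . . F . → 6 faults.
5 frames: F F . . . F . F . F . . . . . . . . → 5 faults.
5 < 6: adding a frame reduced faults, as is typical.

6, 5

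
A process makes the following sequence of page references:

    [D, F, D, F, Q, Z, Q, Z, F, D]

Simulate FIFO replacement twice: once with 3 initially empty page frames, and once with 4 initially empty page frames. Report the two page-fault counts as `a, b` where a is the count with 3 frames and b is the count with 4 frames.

5, 4

3 frames: F F . . F F . . . F → 5 faults.
4 frames: F F . . F F . . . . → 4 faults.
4 < 5: adding a frame reduced faults, as is typical.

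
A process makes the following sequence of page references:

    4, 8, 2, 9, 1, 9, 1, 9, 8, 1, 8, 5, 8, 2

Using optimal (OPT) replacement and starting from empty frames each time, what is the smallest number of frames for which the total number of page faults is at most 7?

f=1: 14 faults
f=2: 8 faults
f=3: 7 faults
f=4: 6 faults
f=5: 6 faults
f=6: 6 faults
Smallest f with faults ≤ 7 is 3.

3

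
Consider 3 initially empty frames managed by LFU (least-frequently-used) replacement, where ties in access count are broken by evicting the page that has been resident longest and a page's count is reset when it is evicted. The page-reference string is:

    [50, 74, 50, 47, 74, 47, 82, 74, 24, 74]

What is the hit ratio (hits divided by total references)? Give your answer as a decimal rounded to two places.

50: fault, frames (50)
74: fault, frames (50 74)
50: hit
47: fault, frames (50 74 47)
74: hit
47: hit
82: fault, evict 50, frames (74 47 82)
74: hit
24: fault, evict 82, frames (74 47 24)
74: hit
Hits: 5 of 10 references → 5/10 = 0.5000.

0.50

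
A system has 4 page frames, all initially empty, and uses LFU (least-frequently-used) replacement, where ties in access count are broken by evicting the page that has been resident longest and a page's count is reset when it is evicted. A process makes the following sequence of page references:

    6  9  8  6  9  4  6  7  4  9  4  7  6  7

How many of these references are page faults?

5

6 → fault, frames [6]
9 → fault, frames [6, 9]
8 → fault, frames [6, 9, 8]
6 → hit
9 → hit
4 → fault, frames [6, 9, 8, 4]
6 → hit
7 → fault, evict 8, frames [6, 9, 4, 7]
4 → hit
9 → hit
4 → hit
7 → hit
6 → hit
7 → hit
Page faults: 5.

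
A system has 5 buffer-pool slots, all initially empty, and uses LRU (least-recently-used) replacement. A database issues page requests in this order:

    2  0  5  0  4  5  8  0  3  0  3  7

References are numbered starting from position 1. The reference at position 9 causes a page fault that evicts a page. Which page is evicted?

2

pos 1: 2: miss, frames (2)
pos 2: 0: miss, frames (2 0)
pos 3: 5: miss, frames (2 0 5)
pos 4: 0: hit
pos 5: 4: miss, frames (2 5 0 4)
pos 6: 5: hit
pos 7: 8: miss, frames (2 0 4 5 8)
pos 8: 0: hit
pos 9: 3: miss, evict 2, frames (4 5 8 0 3)
At position 9, page 2 is evicted.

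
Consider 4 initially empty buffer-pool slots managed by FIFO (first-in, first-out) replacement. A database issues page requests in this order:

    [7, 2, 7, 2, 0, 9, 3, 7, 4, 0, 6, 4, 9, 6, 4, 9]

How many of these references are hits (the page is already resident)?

7 → fault, frames [7]
2 → fault, frames [7, 2]
7 → hit
2 → hit
0 → fault, frames [7, 2, 0]
9 → fault, frames [7, 2, 0, 9]
3 → fault, evict 7, frames [2, 0, 9, 3]
7 → fault, evict 2, frames [0, 9, 3, 7]
4 → fault, evict 0, frames [9, 3, 7, 4]
0 → fault, evict 9, frames [3, 7, 4, 0]
6 → fault, evict 3, frames [7, 4, 0, 6]
4 → hit
9 → fault, evict 7, frames [4, 0, 6, 9]
6 → hit
4 → hit
9 → hit
Hits: 6.

6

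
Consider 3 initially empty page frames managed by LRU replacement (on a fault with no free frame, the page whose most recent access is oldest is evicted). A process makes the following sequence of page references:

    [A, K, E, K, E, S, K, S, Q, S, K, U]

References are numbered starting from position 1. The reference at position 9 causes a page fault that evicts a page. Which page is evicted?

E

pos 1: A → fault, frames (A)
pos 2: K → fault, frames (A K)
pos 3: E → fault, frames (A K E)
pos 4: K → hit
pos 5: E → hit
pos 6: S → fault, evict A, frames (K E S)
pos 7: K → hit
pos 8: S → hit
pos 9: Q → fault, evict E, frames (K S Q)
At position 9, page E is evicted.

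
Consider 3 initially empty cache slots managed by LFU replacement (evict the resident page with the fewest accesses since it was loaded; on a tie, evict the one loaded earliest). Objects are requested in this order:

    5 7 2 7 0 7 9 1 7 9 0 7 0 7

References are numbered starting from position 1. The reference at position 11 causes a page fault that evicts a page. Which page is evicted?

1

pos 1: 5: fault, frames {5}
pos 2: 7: fault, frames {5,7}
pos 3: 2: fault, frames {5,7,2}
pos 4: 7: hit
pos 5: 0: fault, evict 5, frames {7,2,0}
pos 6: 7: hit
pos 7: 9: fault, evict 2, frames {7,0,9}
pos 8: 1: fault, evict 0, frames {7,9,1}
pos 9: 7: hit
pos 10: 9: hit
pos 11: 0: fault, evict 1, frames {7,9,0}
At position 11, page 1 is evicted.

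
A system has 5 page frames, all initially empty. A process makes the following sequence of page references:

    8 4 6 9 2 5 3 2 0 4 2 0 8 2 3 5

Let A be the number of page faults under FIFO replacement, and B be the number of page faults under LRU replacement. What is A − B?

1

Under FIFO: F F F F F F F . F F . . F F . F → 12 faults.
Under LRU: F F F F F F F . F F . . F . . F → 11 faults.
A − B = 12 − 11 = 1.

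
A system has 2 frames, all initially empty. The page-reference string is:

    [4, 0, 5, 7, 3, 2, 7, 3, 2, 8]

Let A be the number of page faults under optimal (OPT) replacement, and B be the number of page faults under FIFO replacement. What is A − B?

Under OPT: F F F F F F . F . F → 8 faults.
Under FIFO: F F F F F F F F F F → 10 faults.
A − B = 8 − 10 = -2.

-2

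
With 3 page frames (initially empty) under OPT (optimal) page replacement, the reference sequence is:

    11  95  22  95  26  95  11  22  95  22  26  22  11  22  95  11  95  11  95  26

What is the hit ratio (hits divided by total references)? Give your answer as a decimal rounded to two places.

0.65

11 -> fault, frames {11}
95 -> fault, frames {11,95}
22 -> fault, frames {11,95,22}
95 -> hit
26 -> fault, evict 22, frames {11,95,26}
95 -> hit
11 -> hit
22 -> fault, evict 11, frames {95,26,22}
95 -> hit
22 -> hit
26 -> hit
22 -> hit
11 -> fault, evict 26, frames {95,22,11}
22 -> hit
95 -> hit
11 -> hit
95 -> hit
11 -> hit
95 -> hit
26 -> fault, evict 11, frames {95,22,26}
Hits: 13 of 20 references → 13/20 = 0.6500.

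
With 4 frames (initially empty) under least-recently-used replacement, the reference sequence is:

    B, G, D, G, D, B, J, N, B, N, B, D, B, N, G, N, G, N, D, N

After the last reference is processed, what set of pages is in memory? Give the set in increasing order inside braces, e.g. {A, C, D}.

{B, D, G, N}

B: miss, frames {B}
G: miss, frames {B,G}
D: miss, frames {B,G,D}
G: hit
D: hit
B: hit
J: miss, frames {G,D,B,J}
N: miss, evict G, frames {D,B,J,N}
B: hit
N: hit
B: hit
D: hit
B: hit
N: hit
G: miss, evict J, frames {D,B,N,G}
N: hit
G: hit
N: hit
D: hit
N: hit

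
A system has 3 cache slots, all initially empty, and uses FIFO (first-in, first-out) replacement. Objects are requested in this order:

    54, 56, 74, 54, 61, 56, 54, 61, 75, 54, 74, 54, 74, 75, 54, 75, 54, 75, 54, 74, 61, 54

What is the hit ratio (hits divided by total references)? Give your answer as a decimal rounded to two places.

0.59

54 → miss, frames [54]
56 → miss, frames [54, 56]
74 → miss, frames [54, 56, 74]
54 → hit
61 → miss, evict 54, frames [56, 74, 61]
56 → hit
54 → miss, evict 56, frames [74, 61, 54]
61 → hit
75 → miss, evict 74, frames [61, 54, 75]
54 → hit
74 → miss, evict 61, frames [54, 75, 74]
54 → hit
74 → hit
75 → hit
54 → hit
75 → hit
54 → hit
75 → hit
54 → hit
74 → hit
61 → miss, evict 54, frames [75, 74, 61]
54 → miss, evict 75, frames [74, 61, 54]
Hits: 13 of 22 references → 13/22 = 0.5909.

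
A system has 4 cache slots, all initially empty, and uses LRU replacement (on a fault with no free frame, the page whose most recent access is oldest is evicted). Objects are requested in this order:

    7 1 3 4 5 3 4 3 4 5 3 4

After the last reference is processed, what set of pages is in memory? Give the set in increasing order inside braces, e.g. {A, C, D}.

7: fault, frames [7]
1: fault, frames [7, 1]
3: fault, frames [7, 1, 3]
4: fault, frames [7, 1, 3, 4]
5: fault, evict 7, frames [1, 3, 4, 5]
3: hit
4: hit
3: hit
4: hit
5: hit
3: hit
4: hit

{1, 3, 4, 5}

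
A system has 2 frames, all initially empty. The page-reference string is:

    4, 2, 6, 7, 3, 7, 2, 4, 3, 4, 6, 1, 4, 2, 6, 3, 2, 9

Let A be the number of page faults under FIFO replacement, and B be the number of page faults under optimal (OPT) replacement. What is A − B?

Under FIFO: F F F F F . F F F . F F F F F F F F → 16 faults.
Under OPT: F F F F F . F F . . F F . F F F . F → 13 faults.
A − B = 16 − 13 = 3.

3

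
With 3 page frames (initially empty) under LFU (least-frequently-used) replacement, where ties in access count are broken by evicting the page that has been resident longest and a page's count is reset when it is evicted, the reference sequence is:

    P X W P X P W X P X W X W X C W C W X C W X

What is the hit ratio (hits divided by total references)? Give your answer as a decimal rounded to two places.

0.82

P: fault, frames [P]
X: fault, frames [P, X]
W: fault, frames [P, X, W]
P: hit
X: hit
P: hit
W: hit
X: hit
P: hit
X: hit
W: hit
X: hit
W: hit
X: hit
C: fault, evict P, frames [X, W, C]
W: hit
C: hit
W: hit
X: hit
C: hit
W: hit
X: hit
Hits: 18 of 22 references → 18/22 = 0.8182.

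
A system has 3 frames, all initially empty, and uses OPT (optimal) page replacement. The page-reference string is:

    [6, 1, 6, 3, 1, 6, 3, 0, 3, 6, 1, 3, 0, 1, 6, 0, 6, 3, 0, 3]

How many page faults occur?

6 -> fault, frames (6)
1 -> fault, frames (6 1)
6 -> hit
3 -> fault, frames (6 1 3)
1 -> hit
6 -> hit
3 -> hit
0 -> fault, evict 1, frames (6 3 0)
3 -> hit
6 -> hit
1 -> fault, evict 6, frames (3 0 1)
3 -> hit
0 -> hit
1 -> hit
6 -> fault, evict 1, frames (3 0 6)
0 -> hit
6 -> hit
3 -> hit
0 -> hit
3 -> hit
Page faults: 6.

6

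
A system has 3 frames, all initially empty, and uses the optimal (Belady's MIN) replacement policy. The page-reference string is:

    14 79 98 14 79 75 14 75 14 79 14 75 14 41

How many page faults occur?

5

14: miss, frames [14]
79: miss, frames [14, 79]
98: miss, frames [14, 79, 98]
14: hit
79: hit
75: miss, evict 98, frames [14, 79, 75]
14: hit
75: hit
14: hit
79: hit
14: hit
75: hit
14: hit
41: miss, evict 75, frames [14, 79, 41]
Page faults: 5.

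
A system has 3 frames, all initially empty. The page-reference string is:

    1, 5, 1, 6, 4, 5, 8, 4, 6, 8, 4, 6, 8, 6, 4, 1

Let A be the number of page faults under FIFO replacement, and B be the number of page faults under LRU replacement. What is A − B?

Under FIFO: F F . F F . F . . . . . . . . F → 6 faults.
Under LRU: F F . F F F F . F . . . . . . F → 8 faults.
A − B = 6 − 8 = -2.

-2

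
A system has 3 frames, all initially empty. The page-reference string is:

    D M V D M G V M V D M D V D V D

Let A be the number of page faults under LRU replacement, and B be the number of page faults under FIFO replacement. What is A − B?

Under LRU: F F F . . F F . . F . . . . . . → 6 faults.
Under FIFO: F F F . . F . . . F F . F . . . → 7 faults.
A − B = 6 − 7 = -1.

-1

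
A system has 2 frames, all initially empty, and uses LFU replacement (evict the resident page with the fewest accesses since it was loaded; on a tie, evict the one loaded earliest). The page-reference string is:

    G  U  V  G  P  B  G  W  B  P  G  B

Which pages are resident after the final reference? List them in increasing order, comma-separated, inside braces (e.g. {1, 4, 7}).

G → miss, frames [G]
U → miss, frames [G, U]
V → miss, evict G, frames [U, V]
G → miss, evict U, frames [V, G]
P → miss, evict V, frames [G, P]
B → miss, evict G, frames [P, B]
G → miss, evict P, frames [B, G]
W → miss, evict B, frames [G, W]
B → miss, evict G, frames [W, B]
P → miss, evict W, frames [B, P]
G → miss, evict B, frames [P, G]
B → miss, evict P, frames [G, B]

{B, G}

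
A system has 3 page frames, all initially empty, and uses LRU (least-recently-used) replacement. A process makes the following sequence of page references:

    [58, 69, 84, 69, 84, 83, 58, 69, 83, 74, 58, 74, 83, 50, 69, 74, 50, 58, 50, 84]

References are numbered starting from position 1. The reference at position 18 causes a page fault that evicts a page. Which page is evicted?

pos 1: 58 → miss, frames [58]
pos 2: 69 → miss, frames [58, 69]
pos 3: 84 → miss, frames [58, 69, 84]
pos 4: 69 → hit
pos 5: 84 → hit
pos 6: 83 → miss, evict 58, frames [69, 84, 83]
pos 7: 58 → miss, evict 69, frames [84, 83, 58]
pos 8: 69 → miss, evict 84, frames [83, 58, 69]
pos 9: 83 → hit
pos 10: 74 → miss, evict 58, frames [69, 83, 74]
pos 11: 58 → miss, evict 69, frames [83, 74, 58]
pos 12: 74 → hit
pos 13: 83 → hit
pos 14: 50 → miss, evict 58, frames [74, 83, 50]
pos 15: 69 → miss, evict 74, frames [83, 50, 69]
pos 16: 74 → miss, evict 83, frames [50, 69, 74]
pos 17: 50 → hit
pos 18: 58 → miss, evict 69, frames [74, 50, 58]
At position 18, page 69 is evicted.

69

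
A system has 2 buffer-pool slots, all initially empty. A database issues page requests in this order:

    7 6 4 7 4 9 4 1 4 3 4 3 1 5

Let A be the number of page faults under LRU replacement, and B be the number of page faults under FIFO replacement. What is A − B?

Under LRU: F F F F . F . F . F . . F F → 9 faults.
Under FIFO: F F F F . F F F . F F . F F → 11 faults.
A − B = 9 − 11 = -2.

-2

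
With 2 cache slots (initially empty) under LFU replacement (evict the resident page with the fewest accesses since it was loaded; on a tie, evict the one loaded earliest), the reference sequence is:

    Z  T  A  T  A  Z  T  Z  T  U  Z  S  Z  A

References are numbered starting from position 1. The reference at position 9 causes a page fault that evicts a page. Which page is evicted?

Z

pos 1: Z -> miss, frames [Z]
pos 2: T -> miss, frames [Z, T]
pos 3: A -> miss, evict Z, frames [T, A]
pos 4: T -> hit
pos 5: A -> hit
pos 6: Z -> miss, evict T, frames [A, Z]
pos 7: T -> miss, evict Z, frames [A, T]
pos 8: Z -> miss, evict T, frames [A, Z]
pos 9: T -> miss, evict Z, frames [A, T]
At position 9, page Z is evicted.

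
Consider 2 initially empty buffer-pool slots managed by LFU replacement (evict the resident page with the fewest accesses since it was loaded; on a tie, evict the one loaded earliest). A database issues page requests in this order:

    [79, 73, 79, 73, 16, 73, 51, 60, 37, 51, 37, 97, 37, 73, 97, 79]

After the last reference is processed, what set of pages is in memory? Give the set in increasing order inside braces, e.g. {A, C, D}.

{73, 79}

79: fault, frames {79}
73: fault, frames {79,73}
79: hit
73: hit
16: fault, evict 79, frames {73,16}
73: hit
51: fault, evict 16, frames {73,51}
60: fault, evict 51, frames {73,60}
37: fault, evict 60, frames {73,37}
51: fault, evict 37, frames {73,51}
37: fault, evict 51, frames {73,37}
97: fault, evict 37, frames {73,97}
37: fault, evict 97, frames {73,37}
73: hit
97: fault, evict 37, frames {73,97}
79: fault, evict 97, frames {73,79}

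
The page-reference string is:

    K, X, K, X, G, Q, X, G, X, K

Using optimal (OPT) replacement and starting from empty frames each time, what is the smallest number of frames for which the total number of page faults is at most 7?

f=1: 10 faults
f=2: 6 faults
f=3: 5 faults
f=4: 4 faults
Smallest f with faults ≤ 7 is 2.

2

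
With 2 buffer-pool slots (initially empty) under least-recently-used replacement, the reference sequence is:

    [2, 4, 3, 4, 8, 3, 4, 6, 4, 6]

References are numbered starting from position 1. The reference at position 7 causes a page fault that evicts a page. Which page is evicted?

pos 1: 2 → miss, frames {2}
pos 2: 4 → miss, frames {2,4}
pos 3: 3 → miss, evict 2, frames {4,3}
pos 4: 4 → hit
pos 5: 8 → miss, evict 3, frames {4,8}
pos 6: 3 → miss, evict 4, frames {8,3}
pos 7: 4 → miss, evict 8, frames {3,4}
At position 7, page 8 is evicted.

8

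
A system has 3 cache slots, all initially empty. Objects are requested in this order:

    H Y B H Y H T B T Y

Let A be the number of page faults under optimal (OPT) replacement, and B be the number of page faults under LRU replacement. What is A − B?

-2

Under OPT: F F F . . . F . . . → 4 faults.
Under LRU: F F F . . . F F . F → 6 faults.
A − B = 4 − 6 = -2.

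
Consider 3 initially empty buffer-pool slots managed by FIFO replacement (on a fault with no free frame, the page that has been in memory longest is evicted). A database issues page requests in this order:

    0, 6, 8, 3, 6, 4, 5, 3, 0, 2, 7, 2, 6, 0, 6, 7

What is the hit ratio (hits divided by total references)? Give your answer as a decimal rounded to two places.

0 -> miss, frames (0)
6 -> miss, frames (0 6)
8 -> miss, frames (0 6 8)
3 -> miss, evict 0, frames (6 8 3)
6 -> hit
4 -> miss, evict 6, frames (8 3 4)
5 -> miss, evict 8, frames (3 4 5)
3 -> hit
0 -> miss, evict 3, frames (4 5 0)
2 -> miss, evict 4, frames (5 0 2)
7 -> miss, evict 5, frames (0 2 7)
2 -> hit
6 -> miss, evict 0, frames (2 7 6)
0 -> miss, evict 2, frames (7 6 0)
6 -> hit
7 -> hit
Hits: 5 of 16 references → 5/16 = 0.3125.

0.31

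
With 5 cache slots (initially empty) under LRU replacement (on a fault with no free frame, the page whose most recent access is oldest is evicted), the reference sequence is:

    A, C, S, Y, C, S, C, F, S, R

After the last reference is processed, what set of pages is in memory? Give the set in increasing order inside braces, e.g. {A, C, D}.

{C, F, R, S, Y}

A: fault, frames (A)
C: fault, frames (A C)
S: fault, frames (A C S)
Y: fault, frames (A C S Y)
C: hit
S: hit
C: hit
F: fault, frames (A Y S C F)
S: hit
R: fault, evict A, frames (Y C F S R)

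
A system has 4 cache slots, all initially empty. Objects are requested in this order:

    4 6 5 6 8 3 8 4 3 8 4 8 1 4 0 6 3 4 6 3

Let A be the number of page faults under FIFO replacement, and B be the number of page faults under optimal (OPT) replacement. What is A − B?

Under FIFO: F F F . F F . F . . . . F . F F F F . . → 11 faults.
Under OPT: F F F . F F . . . . . . F . F . . . . . → 7 faults.
A − B = 11 − 7 = 4.

4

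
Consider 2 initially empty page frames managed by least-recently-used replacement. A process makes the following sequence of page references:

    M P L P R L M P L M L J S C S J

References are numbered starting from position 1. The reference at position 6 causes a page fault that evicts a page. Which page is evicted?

pos 1: M → miss, frames [M]
pos 2: P → miss, frames [M, P]
pos 3: L → miss, evict M, frames [P, L]
pos 4: P → hit
pos 5: R → miss, evict L, frames [P, R]
pos 6: L → miss, evict P, frames [R, L]
At position 6, page P is evicted.

P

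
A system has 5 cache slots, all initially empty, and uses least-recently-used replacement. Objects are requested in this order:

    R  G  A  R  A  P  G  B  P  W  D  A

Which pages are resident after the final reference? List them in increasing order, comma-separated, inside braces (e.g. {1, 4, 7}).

R → miss, frames {R}
G → miss, frames {R,G}
A → miss, frames {R,G,A}
R → hit
A → hit
P → miss, frames {G,R,A,P}
G → hit
B → miss, frames {R,A,P,G,B}
P → hit
W → miss, evict R, frames {A,G,B,P,W}
D → miss, evict A, frames {G,B,P,W,D}
A → miss, evict G, frames {B,P,W,D,A}

{A, B, D, P, W}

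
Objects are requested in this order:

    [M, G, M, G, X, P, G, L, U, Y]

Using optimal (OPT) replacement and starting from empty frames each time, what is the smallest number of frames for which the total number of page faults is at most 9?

f=1: 10 faults
f=2: 7 faults
f=3: 7 faults
f=4: 7 faults
f=5: 7 faults
f=6: 7 faults
f=7: 7 faults
Smallest f with faults ≤ 9 is 2.

2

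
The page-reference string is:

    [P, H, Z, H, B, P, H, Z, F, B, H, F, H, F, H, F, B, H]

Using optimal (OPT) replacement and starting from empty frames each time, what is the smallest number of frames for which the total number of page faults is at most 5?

4

f=1: 18 faults
f=2: 10 faults
f=3: 6 faults
f=4: 5 faults
f=5: 5 faults
Smallest f with faults ≤ 5 is 4.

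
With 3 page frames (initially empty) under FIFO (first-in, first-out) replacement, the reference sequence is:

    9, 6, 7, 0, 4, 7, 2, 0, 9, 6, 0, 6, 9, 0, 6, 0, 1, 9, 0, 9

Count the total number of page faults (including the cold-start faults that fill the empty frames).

9 -> fault, frames [9]
6 -> fault, frames [9, 6]
7 -> fault, frames [9, 6, 7]
0 -> fault, evict 9, frames [6, 7, 0]
4 -> fault, evict 6, frames [7, 0, 4]
7 -> hit
2 -> fault, evict 7, frames [0, 4, 2]
0 -> hit
9 -> fault, evict 0, frames [4, 2, 9]
6 -> fault, evict 4, frames [2, 9, 6]
0 -> fault, evict 2, frames [9, 6, 0]
6 -> hit
9 -> hit
0 -> hit
6 -> hit
0 -> hit
1 -> fault, evict 9, frames [6, 0, 1]
9 -> fault, evict 6, frames [0, 1, 9]
0 -> hit
9 -> hit
Page faults: 11.

11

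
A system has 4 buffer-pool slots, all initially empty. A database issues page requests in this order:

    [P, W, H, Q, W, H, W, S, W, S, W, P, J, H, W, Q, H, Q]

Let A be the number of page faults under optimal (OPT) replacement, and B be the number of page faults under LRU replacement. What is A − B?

-2

Under OPT: F F F F . . . F . . . . F . . F . . → 7 faults.
Under LRU: F F F F . . . F . . . F F F . F . . → 9 faults.
A − B = 7 − 9 = -2.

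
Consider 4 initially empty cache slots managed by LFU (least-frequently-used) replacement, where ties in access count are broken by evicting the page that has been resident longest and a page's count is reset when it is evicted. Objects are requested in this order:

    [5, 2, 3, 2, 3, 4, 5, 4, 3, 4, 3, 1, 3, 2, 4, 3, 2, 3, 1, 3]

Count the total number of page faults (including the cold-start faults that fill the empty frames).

5: fault, frames [5]
2: fault, frames [5, 2]
3: fault, frames [5, 2, 3]
2: hit
3: hit
4: fault, frames [5, 2, 3, 4]
5: hit
4: hit
3: hit
4: hit
3: hit
1: fault, evict 5, frames [2, 3, 4, 1]
3: hit
2: hit
4: hit
3: hit
2: hit
3: hit
1: hit
3: hit
Page faults: 5.

5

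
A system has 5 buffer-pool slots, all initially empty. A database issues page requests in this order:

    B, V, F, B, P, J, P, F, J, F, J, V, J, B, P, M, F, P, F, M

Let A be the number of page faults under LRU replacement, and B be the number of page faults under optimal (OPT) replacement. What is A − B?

Under LRU: F F F . F F . . . . . . . . . F F . . . → 7 faults.
Under OPT: F F F . F F . . . . . . . . . F . . . . → 6 faults.
A − B = 7 − 6 = 1.

1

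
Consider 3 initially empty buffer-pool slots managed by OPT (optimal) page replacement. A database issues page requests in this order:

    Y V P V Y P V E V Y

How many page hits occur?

6

Y → miss, frames [Y]
V → miss, frames [Y, V]
P → miss, frames [Y, V, P]
V → hit
Y → hit
P → hit
V → hit
E → miss, evict P, frames [Y, V, E]
V → hit
Y → hit
Hits: 6.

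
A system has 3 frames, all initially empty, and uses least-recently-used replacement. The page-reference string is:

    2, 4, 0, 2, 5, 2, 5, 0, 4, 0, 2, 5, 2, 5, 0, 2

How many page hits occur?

2 → fault, frames {2}
4 → fault, frames {2,4}
0 → fault, frames {2,4,0}
2 → hit
5 → fault, evict 4, frames {0,2,5}
2 → hit
5 → hit
0 → hit
4 → fault, evict 2, frames {5,0,4}
0 → hit
2 → fault, evict 5, frames {4,0,2}
5 → fault, evict 4, frames {0,2,5}
2 → hit
5 → hit
0 → hit
2 → hit
Hits: 9.

9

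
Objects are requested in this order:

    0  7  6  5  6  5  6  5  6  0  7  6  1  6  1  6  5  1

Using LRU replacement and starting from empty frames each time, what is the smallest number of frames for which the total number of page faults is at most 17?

f=1: 18 faults
f=2: 10 faults
f=3: 8 faults
f=4: 6 faults
f=5: 5 faults
Smallest f with faults ≤ 17 is 2.

2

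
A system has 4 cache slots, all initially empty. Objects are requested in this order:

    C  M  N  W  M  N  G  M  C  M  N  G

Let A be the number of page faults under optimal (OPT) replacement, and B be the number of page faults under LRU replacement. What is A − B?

Under OPT: F F F F . . F . . . . . → 5 faults.
Under LRU: F F F F . . F . F . . . → 6 faults.
A − B = 5 − 6 = -1.

-1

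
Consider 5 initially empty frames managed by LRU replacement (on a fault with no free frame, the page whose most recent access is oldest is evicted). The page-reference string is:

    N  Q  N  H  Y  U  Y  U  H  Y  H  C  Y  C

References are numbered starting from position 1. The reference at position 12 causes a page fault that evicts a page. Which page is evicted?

pos 1: N: fault, frames {N}
pos 2: Q: fault, frames {N,Q}
pos 3: N: hit
pos 4: H: fault, frames {Q,N,H}
pos 5: Y: fault, frames {Q,N,H,Y}
pos 6: U: fault, frames {Q,N,H,Y,U}
pos 7: Y: hit
pos 8: U: hit
pos 9: H: hit
pos 10: Y: hit
pos 11: H: hit
pos 12: C: fault, evict Q, frames {N,U,Y,H,C}
At position 12, page Q is evicted.

Q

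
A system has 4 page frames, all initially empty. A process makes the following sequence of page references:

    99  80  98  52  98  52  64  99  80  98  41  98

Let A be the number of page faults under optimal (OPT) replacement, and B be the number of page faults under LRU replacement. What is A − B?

-3

Under OPT: F F F F . . F . . . F . → 6 faults.
Under LRU: F F F F . . F F F F F . → 9 faults.
A − B = 6 − 9 = -3.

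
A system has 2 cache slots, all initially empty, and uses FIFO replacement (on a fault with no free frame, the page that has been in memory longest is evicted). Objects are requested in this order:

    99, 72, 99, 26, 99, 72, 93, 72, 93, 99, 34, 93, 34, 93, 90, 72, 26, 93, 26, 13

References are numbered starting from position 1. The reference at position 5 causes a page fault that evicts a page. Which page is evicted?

72

pos 1: 99: miss, frames [99]
pos 2: 72: miss, frames [99, 72]
pos 3: 99: hit
pos 4: 26: miss, evict 99, frames [72, 26]
pos 5: 99: miss, evict 72, frames [26, 99]
At position 5, page 72 is evicted.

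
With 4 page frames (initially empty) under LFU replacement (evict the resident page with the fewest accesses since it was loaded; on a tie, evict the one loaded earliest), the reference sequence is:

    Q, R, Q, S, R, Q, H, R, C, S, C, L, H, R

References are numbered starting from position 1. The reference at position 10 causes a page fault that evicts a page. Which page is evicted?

pos 1: Q → miss, frames [Q]
pos 2: R → miss, frames [Q, R]
pos 3: Q → hit
pos 4: S → miss, frames [Q, R, S]
pos 5: R → hit
pos 6: Q → hit
pos 7: H → miss, frames [Q, R, S, H]
pos 8: R → hit
pos 9: C → miss, evict S, frames [Q, R, H, C]
pos 10: S → miss, evict H, frames [Q, R, C, S]
At position 10, page H is evicted.

H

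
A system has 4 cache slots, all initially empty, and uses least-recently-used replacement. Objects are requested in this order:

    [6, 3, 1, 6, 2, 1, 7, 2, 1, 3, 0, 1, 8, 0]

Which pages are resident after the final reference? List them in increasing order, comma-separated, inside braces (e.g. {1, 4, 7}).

{0, 1, 3, 8}

6 -> miss, frames (6)
3 -> miss, frames (6 3)
1 -> miss, frames (6 3 1)
6 -> hit
2 -> miss, frames (3 1 6 2)
1 -> hit
7 -> miss, evict 3, frames (6 2 1 7)
2 -> hit
1 -> hit
3 -> miss, evict 6, frames (7 2 1 3)
0 -> miss, evict 7, frames (2 1 3 0)
1 -> hit
8 -> miss, evict 2, frames (3 0 1 8)
0 -> hit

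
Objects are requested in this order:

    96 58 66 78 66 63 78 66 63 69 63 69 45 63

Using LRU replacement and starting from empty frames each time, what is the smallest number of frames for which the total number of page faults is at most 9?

f=1: 14 faults
f=2: 11 faults
f=3: 7 faults
f=4: 7 faults
f=5: 7 faults
f=6: 7 faults
f=7: 7 faults
Smallest f with faults ≤ 9 is 3.

3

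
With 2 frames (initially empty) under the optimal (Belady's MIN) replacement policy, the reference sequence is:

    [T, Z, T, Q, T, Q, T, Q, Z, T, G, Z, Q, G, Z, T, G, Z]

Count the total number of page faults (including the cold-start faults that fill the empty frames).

T → fault, frames (T)
Z → fault, frames (T Z)
T → hit
Q → fault, evict Z, frames (T Q)
T → hit
Q → hit
T → hit
Q → hit
Z → fault, evict Q, frames (T Z)
T → hit
G → fault, evict T, frames (Z G)
Z → hit
Q → fault, evict Z, frames (G Q)
G → hit
Z → fault, evict Q, frames (G Z)
T → fault, evict Z, frames (G T)
G → hit
Z → fault, evict T, frames (G Z)
Page faults: 9.

9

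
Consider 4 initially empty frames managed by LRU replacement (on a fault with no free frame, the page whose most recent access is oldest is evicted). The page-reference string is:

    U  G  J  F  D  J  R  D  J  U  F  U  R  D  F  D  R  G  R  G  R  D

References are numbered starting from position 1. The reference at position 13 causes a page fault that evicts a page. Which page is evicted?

pos 1: U -> miss, frames {U}
pos 2: G -> miss, frames {U,G}
pos 3: J -> miss, frames {U,G,J}
pos 4: F -> miss, frames {U,G,J,F}
pos 5: D -> miss, evict U, frames {G,J,F,D}
pos 6: J -> hit
pos 7: R -> miss, evict G, frames {F,D,J,R}
pos 8: D -> hit
pos 9: J -> hit
pos 10: U -> miss, evict F, frames {R,D,J,U}
pos 11: F -> miss, evict R, frames {D,J,U,F}
pos 12: U -> hit
pos 13: R -> miss, evict D, frames {J,F,U,R}
At position 13, page D is evicted.

D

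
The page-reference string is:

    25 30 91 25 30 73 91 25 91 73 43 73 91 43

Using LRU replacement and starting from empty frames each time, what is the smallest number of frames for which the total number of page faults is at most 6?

4

f=1: 14 faults
f=2: 12 faults
f=3: 7 faults
f=4: 5 faults
f=5: 5 faults
Smallest f with faults ≤ 6 is 4.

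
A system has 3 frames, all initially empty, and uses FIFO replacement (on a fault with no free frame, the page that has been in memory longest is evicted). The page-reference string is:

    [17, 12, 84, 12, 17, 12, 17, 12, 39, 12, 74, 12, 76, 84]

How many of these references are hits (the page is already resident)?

6

17 → fault, frames (17)
12 → fault, frames (17 12)
84 → fault, frames (17 12 84)
12 → hit
17 → hit
12 → hit
17 → hit
12 → hit
39 → fault, evict 17, frames (12 84 39)
12 → hit
74 → fault, evict 12, frames (84 39 74)
12 → fault, evict 84, frames (39 74 12)
76 → fault, evict 39, frames (74 12 76)
84 → fault, evict 74, frames (12 76 84)
Hits: 6.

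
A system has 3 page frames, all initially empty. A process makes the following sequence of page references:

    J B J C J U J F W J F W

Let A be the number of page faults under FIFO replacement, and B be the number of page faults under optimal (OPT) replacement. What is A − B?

Under FIFO: F F . F . F F F F . . . → 7 faults.
Under OPT: F F . F . F . F F . . . → 6 faults.
A − B = 7 − 6 = 1.

1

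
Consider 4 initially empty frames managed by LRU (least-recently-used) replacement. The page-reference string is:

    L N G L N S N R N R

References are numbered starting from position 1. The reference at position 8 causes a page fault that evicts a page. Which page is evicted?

G

pos 1: L: miss, frames (L)
pos 2: N: miss, frames (L N)
pos 3: G: miss, frames (L N G)
pos 4: L: hit
pos 5: N: hit
pos 6: S: miss, frames (G L N S)
pos 7: N: hit
pos 8: R: miss, evict G, frames (L S N R)
At position 8, page G is evicted.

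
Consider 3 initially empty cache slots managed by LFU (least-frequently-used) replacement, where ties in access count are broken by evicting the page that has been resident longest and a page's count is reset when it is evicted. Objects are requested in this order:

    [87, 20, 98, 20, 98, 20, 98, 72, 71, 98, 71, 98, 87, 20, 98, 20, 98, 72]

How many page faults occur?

87: miss, frames {87}
20: miss, frames {87,20}
98: miss, frames {87,20,98}
20: hit
98: hit
20: hit
98: hit
72: miss, evict 87, frames {20,98,72}
71: miss, evict 72, frames {20,98,71}
98: hit
71: hit
98: hit
87: miss, evict 71, frames {20,98,87}
20: hit
98: hit
20: hit
98: hit
72: miss, evict 87, frames {20,98,72}
Page faults: 7.

7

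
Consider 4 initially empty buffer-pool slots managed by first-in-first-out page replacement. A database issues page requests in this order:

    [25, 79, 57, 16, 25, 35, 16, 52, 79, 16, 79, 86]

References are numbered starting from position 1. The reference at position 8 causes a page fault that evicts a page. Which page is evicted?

pos 1: 25 → miss, frames {25}
pos 2: 79 → miss, frames {25,79}
pos 3: 57 → miss, frames {25,79,57}
pos 4: 16 → miss, frames {25,79,57,16}
pos 5: 25 → hit
pos 6: 35 → miss, evict 25, frames {79,57,16,35}
pos 7: 16 → hit
pos 8: 52 → miss, evict 79, frames {57,16,35,52}
At position 8, page 79 is evicted.

79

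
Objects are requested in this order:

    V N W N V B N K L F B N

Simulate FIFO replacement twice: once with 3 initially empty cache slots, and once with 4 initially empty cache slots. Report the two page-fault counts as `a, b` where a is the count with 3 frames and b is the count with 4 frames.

3 frames: F F F . . F . F F F F F → 9 faults.
4 frames: F F F . . F . F F F . F → 8 faults.
8 < 9: adding a frame reduced faults, as is typical.

9, 8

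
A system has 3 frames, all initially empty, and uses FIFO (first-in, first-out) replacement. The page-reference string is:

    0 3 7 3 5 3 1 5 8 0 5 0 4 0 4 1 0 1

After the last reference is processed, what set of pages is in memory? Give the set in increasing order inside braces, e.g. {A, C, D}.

{0, 1, 4}

0 -> fault, frames (0)
3 -> fault, frames (0 3)
7 -> fault, frames (0 3 7)
3 -> hit
5 -> fault, evict 0, frames (3 7 5)
3 -> hit
1 -> fault, evict 3, frames (7 5 1)
5 -> hit
8 -> fault, evict 7, frames (5 1 8)
0 -> fault, evict 5, frames (1 8 0)
5 -> fault, evict 1, frames (8 0 5)
0 -> hit
4 -> fault, evict 8, frames (0 5 4)
0 -> hit
4 -> hit
1 -> fault, evict 0, frames (5 4 1)
0 -> fault, evict 5, frames (4 1 0)
1 -> hit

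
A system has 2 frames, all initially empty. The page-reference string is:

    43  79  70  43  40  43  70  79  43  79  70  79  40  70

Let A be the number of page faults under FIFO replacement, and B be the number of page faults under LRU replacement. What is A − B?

Under FIFO: F F F F F . F F F . F F F F → 12 faults.
Under LRU: F F F F F . F F F . F . F F → 11 faults.
A − B = 12 − 11 = 1.

1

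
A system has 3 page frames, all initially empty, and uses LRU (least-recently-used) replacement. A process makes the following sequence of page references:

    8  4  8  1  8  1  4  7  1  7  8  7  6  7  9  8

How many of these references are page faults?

8

8 → fault, frames {8}
4 → fault, frames {8,4}
8 → hit
1 → fault, frames {4,8,1}
8 → hit
1 → hit
4 → hit
7 → fault, evict 8, frames {1,4,7}
1 → hit
7 → hit
8 → fault, evict 4, frames {1,7,8}
7 → hit
6 → fault, evict 1, frames {8,7,6}
7 → hit
9 → fault, evict 8, frames {6,7,9}
8 → fault, evict 6, frames {7,9,8}
Page faults: 8.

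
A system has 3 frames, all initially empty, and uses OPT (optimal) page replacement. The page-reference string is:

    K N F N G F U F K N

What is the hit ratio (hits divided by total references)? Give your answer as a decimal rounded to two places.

K: fault, frames [K]
N: fault, frames [K, N]
F: fault, frames [K, N, F]
N: hit
G: fault, evict N, frames [K, F, G]
F: hit
U: fault, evict G, frames [K, F, U]
F: hit
K: hit
N: fault, evict U, frames [K, F, N]
Hits: 4 of 10 references → 4/10 = 0.4000.

0.40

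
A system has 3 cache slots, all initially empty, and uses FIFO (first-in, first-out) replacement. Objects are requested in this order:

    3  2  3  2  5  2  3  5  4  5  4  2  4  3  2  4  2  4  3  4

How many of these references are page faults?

6

3: miss, frames (3)
2: miss, frames (3 2)
3: hit
2: hit
5: miss, frames (3 2 5)
2: hit
3: hit
5: hit
4: miss, evict 3, frames (2 5 4)
5: hit
4: hit
2: hit
4: hit
3: miss, evict 2, frames (5 4 3)
2: miss, evict 5, frames (4 3 2)
4: hit
2: hit
4: hit
3: hit
4: hit
Page faults: 6.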